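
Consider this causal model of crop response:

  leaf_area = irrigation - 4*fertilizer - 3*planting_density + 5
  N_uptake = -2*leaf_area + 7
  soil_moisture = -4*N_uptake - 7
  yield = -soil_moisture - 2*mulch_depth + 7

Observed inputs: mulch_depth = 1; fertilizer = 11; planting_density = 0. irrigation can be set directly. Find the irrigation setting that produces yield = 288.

irrigation = 8

Substituting into the leaf_area equation gives leaf_area = irrigation - 39.
N_uptake becomes -2*irrigation + 85.
soil_moisture becomes 8*irrigation - 347.
yield becomes -8*irrigation + 352.
Solve -8*irrigation + 352 = 288: irrigation = (288 - 352) / -8 = 8.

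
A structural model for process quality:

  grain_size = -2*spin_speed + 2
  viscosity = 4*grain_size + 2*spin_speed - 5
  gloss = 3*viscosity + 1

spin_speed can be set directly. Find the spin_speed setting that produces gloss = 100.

Substituting into the viscosity equation gives viscosity = -6*spin_speed + 3.
So gloss = -18*spin_speed + 10.
Solve -18*spin_speed + 10 = 100: spin_speed = (100 - 10) / -18 = -5.

spin_speed = -5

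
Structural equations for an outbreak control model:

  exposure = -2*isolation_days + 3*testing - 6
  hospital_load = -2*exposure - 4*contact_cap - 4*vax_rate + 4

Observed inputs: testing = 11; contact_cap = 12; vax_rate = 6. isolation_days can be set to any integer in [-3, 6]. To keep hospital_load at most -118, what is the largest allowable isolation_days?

Substituting into the exposure equation gives exposure = -2*isolation_days + 27.
Substituting into the hospital_load equation gives hospital_load = 4*isolation_days - 122.
Require 4*isolation_days - 122 ≤ -118, so isolation_days ≤ 1.
The largest integer in [-3, 6] satisfying this is 1.

isolation_days = 1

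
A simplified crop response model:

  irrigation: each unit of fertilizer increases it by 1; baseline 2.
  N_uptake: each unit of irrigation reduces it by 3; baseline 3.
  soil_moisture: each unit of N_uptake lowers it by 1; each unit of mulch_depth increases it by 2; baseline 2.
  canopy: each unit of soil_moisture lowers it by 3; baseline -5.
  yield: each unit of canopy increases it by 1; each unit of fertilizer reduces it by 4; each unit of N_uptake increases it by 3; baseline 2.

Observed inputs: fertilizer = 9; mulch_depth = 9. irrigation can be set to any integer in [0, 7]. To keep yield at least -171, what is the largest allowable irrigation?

Intervening on irrigation fixes its value directly, overriding its dependence on fertilizer.
Substituting into the soil_moisture equation gives soil_moisture = 3*irrigation + 17.
Substituting into the canopy equation gives canopy = -9*irrigation - 56.
Substituting into the yield equation gives yield = -18*irrigation - 81.
Require -18*irrigation - 81 ≥ -171, so irrigation ≤ 5.
The largest integer in [0, 7] satisfying this is 5.

irrigation = 5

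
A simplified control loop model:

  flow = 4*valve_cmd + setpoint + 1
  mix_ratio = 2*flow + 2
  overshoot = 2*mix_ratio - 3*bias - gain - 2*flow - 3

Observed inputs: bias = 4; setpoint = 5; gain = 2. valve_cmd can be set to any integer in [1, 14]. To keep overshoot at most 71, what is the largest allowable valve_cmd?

Substituting into the flow equation gives flow = 4*valve_cmd + 6.
So mix_ratio = 8*valve_cmd + 14.
Substituting into the overshoot equation gives overshoot = 8*valve_cmd - 1.
Require 8*valve_cmd - 1 ≤ 71, so valve_cmd ≤ 9.
The largest integer in [1, 14] satisfying this is 9.

valve_cmd = 9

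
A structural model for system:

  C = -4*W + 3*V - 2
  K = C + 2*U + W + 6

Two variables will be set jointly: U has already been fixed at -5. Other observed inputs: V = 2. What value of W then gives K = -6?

With U held at -5:
Substituting into the C equation gives C = -4*W + 4.
So K = -3*W.
Solve -3*W = -6: W = -6 / -3 = 2.

W = 2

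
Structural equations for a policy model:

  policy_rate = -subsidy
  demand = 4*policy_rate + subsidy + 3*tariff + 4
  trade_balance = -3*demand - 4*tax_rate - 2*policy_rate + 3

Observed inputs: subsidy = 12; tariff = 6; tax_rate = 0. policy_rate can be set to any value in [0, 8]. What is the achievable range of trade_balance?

-211 to -99

Intervening on policy_rate fixes its value directly, overriding its dependence on subsidy.
Substituting into the demand equation gives demand = 4*policy_rate + 34.
trade_balance becomes -14*policy_rate - 99.
Linear in policy_rate, so extremes are at the endpoints: policy_rate = 0 gives trade_balance = -99; policy_rate = 8 gives trade_balance = -211.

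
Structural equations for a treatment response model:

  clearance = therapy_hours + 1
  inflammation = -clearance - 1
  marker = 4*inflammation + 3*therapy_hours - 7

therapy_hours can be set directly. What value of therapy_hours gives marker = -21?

Substituting into the inflammation equation gives inflammation = -therapy_hours - 2.
Substituting into the marker equation gives marker = -therapy_hours - 15.
Solve -therapy_hours - 15 = -21: therapy_hours = (-21 + 15) / -1 = 6.

therapy_hours = 6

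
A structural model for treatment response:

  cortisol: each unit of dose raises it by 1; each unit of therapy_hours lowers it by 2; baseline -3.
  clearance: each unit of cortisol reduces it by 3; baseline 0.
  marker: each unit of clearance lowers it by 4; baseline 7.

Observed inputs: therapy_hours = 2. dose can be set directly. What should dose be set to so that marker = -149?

Substituting into the cortisol equation gives cortisol = dose - 7.
Substituting into the clearance equation gives clearance = -3*dose + 21.
Substituting into the marker equation gives marker = 12*dose - 77.
Solve 12*dose - 77 = -149: dose = (-149 + 77) / 12 = -6.

dose = -6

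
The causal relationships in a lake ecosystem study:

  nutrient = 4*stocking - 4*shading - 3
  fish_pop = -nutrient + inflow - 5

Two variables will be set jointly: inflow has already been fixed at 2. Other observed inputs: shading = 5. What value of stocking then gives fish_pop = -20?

With inflow held at 2:
Substituting into the nutrient equation gives nutrient = 4*stocking - 23.
Substituting into the fish_pop equation gives fish_pop = -4*stocking + 20.
Solve -4*stocking + 20 = -20: stocking = (-20 - 20) / -4 = 10.

stocking = 10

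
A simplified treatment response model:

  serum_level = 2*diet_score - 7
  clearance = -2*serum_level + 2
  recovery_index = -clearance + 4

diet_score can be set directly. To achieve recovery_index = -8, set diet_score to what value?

diet_score = 1

Substituting into the clearance equation gives clearance = -4*diet_score + 16.
recovery_index becomes 4*diet_score - 12.
Solve 4*diet_score - 12 = -8: diet_score = (-8 + 12) / 4 = 1.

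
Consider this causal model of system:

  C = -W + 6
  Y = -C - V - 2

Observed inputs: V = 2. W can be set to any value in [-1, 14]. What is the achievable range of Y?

Substituting into the Y equation gives Y = W - 10.
Linear in W, so extremes are at the endpoints: W = -1 gives Y = -11; W = 14 gives Y = 4.

-11 to 4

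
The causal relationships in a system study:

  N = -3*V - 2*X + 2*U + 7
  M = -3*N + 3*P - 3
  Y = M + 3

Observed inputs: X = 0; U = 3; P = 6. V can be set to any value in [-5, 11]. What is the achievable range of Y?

-66 to 78

Substituting into the N equation gives N = -3*V + 13.
Substituting into the M equation gives M = 9*V - 24.
This gives Y = 9*V - 21.
Linear in V, so extremes are at the endpoints: V = -5 gives Y = -66; V = 11 gives Y = 78.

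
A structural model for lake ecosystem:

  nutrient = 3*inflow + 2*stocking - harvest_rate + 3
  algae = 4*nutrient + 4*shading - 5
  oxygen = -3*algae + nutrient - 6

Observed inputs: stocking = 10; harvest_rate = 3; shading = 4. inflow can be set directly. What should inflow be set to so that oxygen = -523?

Substituting into the nutrient equation gives nutrient = 3*inflow + 20.
Substituting into the algae equation gives algae = 12*inflow + 91.
Substituting into the oxygen equation gives oxygen = -33*inflow - 259.
Solve -33*inflow - 259 = -523: inflow = (-523 + 259) / -33 = 8.

inflow = 8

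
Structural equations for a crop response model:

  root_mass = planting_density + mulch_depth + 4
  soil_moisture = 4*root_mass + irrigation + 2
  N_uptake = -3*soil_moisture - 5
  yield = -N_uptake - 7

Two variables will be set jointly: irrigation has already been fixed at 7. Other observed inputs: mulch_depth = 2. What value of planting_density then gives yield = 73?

planting_density = -2

With irrigation held at 7:
Substituting into the root_mass equation gives root_mass = planting_density + 6.
Substituting into the soil_moisture equation gives soil_moisture = 4*planting_density + 33.
Substituting into the N_uptake equation gives N_uptake = -12*planting_density - 104.
yield becomes 12*planting_density + 97.
Solve 12*planting_density + 97 = 73: planting_density = (73 - 97) / 12 = -2.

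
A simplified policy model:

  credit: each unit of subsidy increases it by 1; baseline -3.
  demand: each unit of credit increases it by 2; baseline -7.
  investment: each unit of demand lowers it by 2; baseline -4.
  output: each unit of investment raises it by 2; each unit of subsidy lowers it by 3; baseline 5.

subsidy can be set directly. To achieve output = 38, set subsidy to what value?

subsidy = 1

Substituting into the demand equation gives demand = 2*subsidy - 13.
Substituting into the investment equation gives investment = -4*subsidy + 22.
So output = -11*subsidy + 49.
Solve -11*subsidy + 49 = 38: subsidy = (38 - 49) / -11 = 1.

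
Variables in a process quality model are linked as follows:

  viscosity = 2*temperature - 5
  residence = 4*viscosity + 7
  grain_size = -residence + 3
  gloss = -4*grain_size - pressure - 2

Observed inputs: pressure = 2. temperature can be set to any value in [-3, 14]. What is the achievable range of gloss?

-164 to 380

Substituting into the residence equation gives residence = 8*temperature - 13.
This gives grain_size = -8*temperature + 16.
Substituting into the gloss equation gives gloss = 32*temperature - 68.
Linear in temperature, so extremes are at the endpoints: temperature = -3 gives gloss = -164; temperature = 14 gives gloss = 380.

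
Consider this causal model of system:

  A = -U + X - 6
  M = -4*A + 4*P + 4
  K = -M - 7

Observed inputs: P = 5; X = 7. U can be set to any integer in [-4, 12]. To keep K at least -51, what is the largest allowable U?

U = 6

Substituting into the A equation gives A = -U + 1.
So M = 4*U + 20.
This gives K = -4*U - 27.
Require -4*U - 27 ≥ -51, so U ≤ 6.
The largest integer in [-4, 12] satisfying this is 6.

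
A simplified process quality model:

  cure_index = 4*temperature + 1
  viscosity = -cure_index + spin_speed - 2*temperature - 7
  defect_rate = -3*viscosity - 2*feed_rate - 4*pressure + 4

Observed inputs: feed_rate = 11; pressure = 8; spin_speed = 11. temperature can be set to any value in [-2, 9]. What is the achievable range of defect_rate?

Substituting into the viscosity equation gives viscosity = -6*temperature + 3.
Substituting into the defect_rate equation gives defect_rate = 18*temperature - 59.
Linear in temperature, so extremes are at the endpoints: temperature = -2 gives defect_rate = -95; temperature = 9 gives defect_rate = 103.

-95 to 103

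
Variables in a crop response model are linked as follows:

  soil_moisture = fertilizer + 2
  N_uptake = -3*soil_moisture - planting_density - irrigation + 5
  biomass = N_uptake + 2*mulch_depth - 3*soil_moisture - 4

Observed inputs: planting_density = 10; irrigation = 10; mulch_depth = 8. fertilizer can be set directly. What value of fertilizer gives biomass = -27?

fertilizer = 2

Substituting into the N_uptake equation gives N_uptake = -3*fertilizer - 21.
Substituting into the biomass equation gives biomass = -6*fertilizer - 15.
Solve -6*fertilizer - 15 = -27: fertilizer = (-27 + 15) / -6 = 2.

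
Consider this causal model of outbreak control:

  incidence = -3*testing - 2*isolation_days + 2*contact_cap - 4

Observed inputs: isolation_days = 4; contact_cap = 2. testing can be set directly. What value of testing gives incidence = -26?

testing = 6

Substituting into the incidence equation gives incidence = -3*testing - 8.
Solve -3*testing - 8 = -26: testing = (-26 + 8) / -3 = 6.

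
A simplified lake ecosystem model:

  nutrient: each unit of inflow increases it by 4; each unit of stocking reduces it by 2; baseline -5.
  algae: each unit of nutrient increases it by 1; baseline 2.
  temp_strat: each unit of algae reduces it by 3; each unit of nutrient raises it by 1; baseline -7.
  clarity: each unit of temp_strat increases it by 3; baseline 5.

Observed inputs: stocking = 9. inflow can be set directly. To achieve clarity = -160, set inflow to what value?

inflow = 11

Substituting into the nutrient equation gives nutrient = 4*inflow - 23.
algae becomes 4*inflow - 21.
temp_strat becomes -8*inflow + 33.
So clarity = -24*inflow + 104.
Solve -24*inflow + 104 = -160: inflow = (-160 - 104) / -24 = 11.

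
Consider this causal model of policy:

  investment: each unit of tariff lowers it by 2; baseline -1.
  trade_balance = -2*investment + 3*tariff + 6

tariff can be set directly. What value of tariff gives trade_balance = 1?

Substituting into the trade_balance equation gives trade_balance = 7*tariff + 8.
Solve 7*tariff + 8 = 1: tariff = (1 - 8) / 7 = -1.

tariff = -1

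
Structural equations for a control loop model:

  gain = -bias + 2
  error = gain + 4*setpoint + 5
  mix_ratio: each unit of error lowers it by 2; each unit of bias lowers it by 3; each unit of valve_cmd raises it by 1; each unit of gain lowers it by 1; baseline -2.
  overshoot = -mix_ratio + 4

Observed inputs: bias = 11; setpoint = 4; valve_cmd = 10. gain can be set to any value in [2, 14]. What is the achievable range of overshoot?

77 to 113

Intervening on gain fixes its value directly, overriding its dependence on bias.
Substituting into the error equation gives error = gain + 21.
Substituting into the mix_ratio equation gives mix_ratio = -3*gain - 67.
This gives overshoot = 3*gain + 71.
Linear in gain, so extremes are at the endpoints: gain = 2 gives overshoot = 77; gain = 14 gives overshoot = 113.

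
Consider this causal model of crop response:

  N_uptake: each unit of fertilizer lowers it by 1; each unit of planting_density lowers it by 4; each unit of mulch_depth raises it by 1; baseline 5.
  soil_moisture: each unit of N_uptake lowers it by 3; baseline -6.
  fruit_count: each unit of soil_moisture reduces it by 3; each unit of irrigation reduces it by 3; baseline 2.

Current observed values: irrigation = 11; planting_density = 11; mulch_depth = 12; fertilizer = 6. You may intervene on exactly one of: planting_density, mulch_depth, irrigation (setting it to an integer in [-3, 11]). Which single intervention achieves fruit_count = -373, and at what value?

set mulch_depth = 5

Intervening on planting_density: fruit_count = -36*planting_density + 86. Reaching -373 requires planting_density = 51/4, not an integer.
Intervening on mulch_depth: with other inputs at their observed values, fruit_count = 9*mulch_depth - 418. Solving for -373 gives mulch_depth = 5, within [-3, 11].
Intervening on irrigation: fruit_count = -3*irrigation - 277. Reaching -373 requires irrigation = 32, outside [-3, 11].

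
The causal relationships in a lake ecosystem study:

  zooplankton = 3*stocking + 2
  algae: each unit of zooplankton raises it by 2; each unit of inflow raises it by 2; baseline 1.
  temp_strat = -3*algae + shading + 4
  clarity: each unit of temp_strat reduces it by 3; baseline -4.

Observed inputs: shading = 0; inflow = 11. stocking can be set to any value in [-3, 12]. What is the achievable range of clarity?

65 to 875

Substituting into the algae equation gives algae = 6*stocking + 27.
Substituting into the temp_strat equation gives temp_strat = -18*stocking - 77.
So clarity = 54*stocking + 227.
Linear in stocking, so extremes are at the endpoints: stocking = -3 gives clarity = 65; stocking = 12 gives clarity = 875.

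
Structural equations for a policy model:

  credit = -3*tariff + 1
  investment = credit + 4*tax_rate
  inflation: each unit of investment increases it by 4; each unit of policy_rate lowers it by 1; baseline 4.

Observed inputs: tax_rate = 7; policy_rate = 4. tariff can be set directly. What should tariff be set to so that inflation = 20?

tariff = 8

Substituting into the investment equation gives investment = -3*tariff + 29.
inflation becomes -12*tariff + 116.
Solve -12*tariff + 116 = 20: tariff = (20 - 116) / -12 = 8.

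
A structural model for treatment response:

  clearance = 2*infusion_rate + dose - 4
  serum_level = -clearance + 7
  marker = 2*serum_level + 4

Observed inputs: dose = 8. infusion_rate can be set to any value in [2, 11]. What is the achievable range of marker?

Substituting into the clearance equation gives clearance = 2*infusion_rate + 4.
This gives serum_level = -2*infusion_rate + 3.
Substituting into the marker equation gives marker = -4*infusion_rate + 10.
Linear in infusion_rate, so extremes are at the endpoints: infusion_rate = 2 gives marker = 2; infusion_rate = 11 gives marker = -34.

-34 to 2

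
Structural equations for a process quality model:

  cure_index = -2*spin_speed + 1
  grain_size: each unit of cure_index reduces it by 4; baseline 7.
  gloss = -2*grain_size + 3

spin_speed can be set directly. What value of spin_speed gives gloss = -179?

Substituting into the grain_size equation gives grain_size = 8*spin_speed + 3.
gloss becomes -16*spin_speed - 3.
Solve -16*spin_speed - 3 = -179: spin_speed = (-179 + 3) / -16 = 11.

spin_speed = 11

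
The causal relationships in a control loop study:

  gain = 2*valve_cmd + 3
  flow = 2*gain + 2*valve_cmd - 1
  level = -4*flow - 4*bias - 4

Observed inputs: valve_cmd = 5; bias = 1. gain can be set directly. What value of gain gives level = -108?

gain = 8

Intervening on gain fixes its value directly, overriding its dependence on valve_cmd.
Substituting into the flow equation gives flow = 2*gain + 9.
Substituting into the level equation gives level = -8*gain - 44.
Solve -8*gain - 44 = -108: gain = (-108 + 44) / -8 = 8.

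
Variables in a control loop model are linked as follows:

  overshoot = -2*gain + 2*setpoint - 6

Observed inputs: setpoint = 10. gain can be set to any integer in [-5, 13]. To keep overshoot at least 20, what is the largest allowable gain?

gain = -3

Substituting into the overshoot equation gives overshoot = -2*gain + 14.
Require -2*gain + 14 ≥ 20, so gain ≤ -3.
The largest integer in [-5, 13] satisfying this is -3.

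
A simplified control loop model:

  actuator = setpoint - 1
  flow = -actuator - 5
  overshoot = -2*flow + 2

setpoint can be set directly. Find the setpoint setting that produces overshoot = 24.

Substituting into the flow equation gives flow = -setpoint - 4.
Substituting into the overshoot equation gives overshoot = 2*setpoint + 10.
Solve 2*setpoint + 10 = 24: setpoint = (24 - 10) / 2 = 7.

setpoint = 7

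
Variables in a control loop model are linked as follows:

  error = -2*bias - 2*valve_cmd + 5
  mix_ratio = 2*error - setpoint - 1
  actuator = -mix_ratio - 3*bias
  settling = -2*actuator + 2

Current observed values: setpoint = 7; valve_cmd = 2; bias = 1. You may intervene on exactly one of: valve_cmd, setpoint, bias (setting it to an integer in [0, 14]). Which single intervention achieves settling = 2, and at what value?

set setpoint = 0

Intervening on valve_cmd: settling = -8*valve_cmd + 4. Reaching 2 requires valve_cmd = 1/4, not an integer.
Intervening on setpoint: with other inputs at their observed values, settling = -2*setpoint + 2. Solving for 2 gives setpoint = 0, within [0, 14].
Intervening on bias: settling = -2*bias - 10. Reaching 2 requires bias = -6, outside [0, 14].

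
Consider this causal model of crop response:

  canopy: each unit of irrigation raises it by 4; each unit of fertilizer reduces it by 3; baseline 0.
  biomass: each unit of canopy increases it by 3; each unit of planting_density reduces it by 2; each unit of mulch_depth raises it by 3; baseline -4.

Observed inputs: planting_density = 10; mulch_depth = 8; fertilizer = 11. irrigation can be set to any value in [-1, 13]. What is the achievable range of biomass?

-111 to 57

Substituting into the canopy equation gives canopy = 4*irrigation - 33.
Substituting into the biomass equation gives biomass = 12*irrigation - 99.
Linear in irrigation, so extremes are at the endpoints: irrigation = -1 gives biomass = -111; irrigation = 13 gives biomass = 57.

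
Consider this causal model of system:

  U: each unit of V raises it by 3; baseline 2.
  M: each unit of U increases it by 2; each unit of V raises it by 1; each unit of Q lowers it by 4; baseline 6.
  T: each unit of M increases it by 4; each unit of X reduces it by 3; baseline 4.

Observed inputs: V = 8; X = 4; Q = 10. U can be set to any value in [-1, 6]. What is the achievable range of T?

-120 to -64

Intervening on U fixes its value directly, overriding its dependence on V.
Substituting into the M equation gives M = 2*U - 26.
Substituting into the T equation gives T = 8*U - 112.
Linear in U, so extremes are at the endpoints: U = -1 gives T = -120; U = 6 gives T = -64.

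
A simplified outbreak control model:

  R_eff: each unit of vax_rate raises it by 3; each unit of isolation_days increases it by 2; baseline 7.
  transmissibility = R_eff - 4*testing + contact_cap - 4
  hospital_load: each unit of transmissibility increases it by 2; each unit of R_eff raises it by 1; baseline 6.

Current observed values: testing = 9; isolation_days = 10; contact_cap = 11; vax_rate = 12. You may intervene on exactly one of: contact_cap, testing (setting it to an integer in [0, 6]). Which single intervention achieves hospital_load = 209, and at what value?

Intervening on contact_cap: hospital_load = 2*contact_cap + 115. Reaching 209 requires contact_cap = 47, outside [0, 6].
Intervening on testing: with other inputs at their observed values, hospital_load = -8*testing + 209. Solving for 209 gives testing = 0, within [0, 6].

set testing = 0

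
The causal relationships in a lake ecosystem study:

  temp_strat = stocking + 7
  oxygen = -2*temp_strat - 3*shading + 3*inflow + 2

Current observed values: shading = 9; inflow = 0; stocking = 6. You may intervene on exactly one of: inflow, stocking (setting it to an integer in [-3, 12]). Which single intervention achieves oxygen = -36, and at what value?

set inflow = 5

Intervening on inflow: with other inputs at their observed values, oxygen = 3*inflow - 51. Solving for -36 gives inflow = 5, within [-3, 12].
Intervening on stocking: oxygen = -2*stocking - 39. Reaching -36 requires stocking = -3/2, not an integer.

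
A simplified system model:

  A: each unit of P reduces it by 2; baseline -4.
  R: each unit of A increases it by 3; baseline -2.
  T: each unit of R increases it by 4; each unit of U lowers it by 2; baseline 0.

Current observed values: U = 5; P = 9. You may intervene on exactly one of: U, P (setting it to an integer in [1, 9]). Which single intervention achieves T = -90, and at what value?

set P = 1

Intervening on U: T = -2*U - 272. Reaching -90 requires U = -91, outside [1, 9].
Intervening on P: with other inputs at their observed values, T = -24*P - 66. Solving for -90 gives P = 1, within [1, 9].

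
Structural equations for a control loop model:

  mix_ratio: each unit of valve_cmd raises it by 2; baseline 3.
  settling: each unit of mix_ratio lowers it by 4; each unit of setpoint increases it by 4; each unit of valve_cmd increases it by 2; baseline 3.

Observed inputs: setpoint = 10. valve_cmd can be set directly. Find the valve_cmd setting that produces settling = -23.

valve_cmd = 9

Substituting into the settling equation gives settling = -6*valve_cmd + 31.
Solve -6*valve_cmd + 31 = -23: valve_cmd = (-23 - 31) / -6 = 9.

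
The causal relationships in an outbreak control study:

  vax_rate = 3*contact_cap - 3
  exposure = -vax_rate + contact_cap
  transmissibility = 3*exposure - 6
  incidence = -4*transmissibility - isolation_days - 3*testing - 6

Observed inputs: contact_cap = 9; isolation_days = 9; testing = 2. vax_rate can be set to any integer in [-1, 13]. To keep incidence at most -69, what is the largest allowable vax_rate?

Intervening on vax_rate fixes its value directly, overriding its dependence on contact_cap.
Substituting into the exposure equation gives exposure = -vax_rate + 9.
Substituting into the transmissibility equation gives transmissibility = -3*vax_rate + 21.
Substituting into the incidence equation gives incidence = 12*vax_rate - 105.
Require 12*vax_rate - 105 ≤ -69, so vax_rate ≤ 3.
The largest integer in [-1, 13] satisfying this is 3.

vax_rate = 3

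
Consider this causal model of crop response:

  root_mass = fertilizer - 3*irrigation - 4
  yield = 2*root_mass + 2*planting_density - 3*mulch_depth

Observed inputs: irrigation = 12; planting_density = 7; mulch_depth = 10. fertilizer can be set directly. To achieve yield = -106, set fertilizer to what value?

fertilizer = -5

Substituting into the root_mass equation gives root_mass = fertilizer - 40.
Substituting into the yield equation gives yield = 2*fertilizer - 96.
Solve 2*fertilizer - 96 = -106: fertilizer = (-106 + 96) / 2 = -5.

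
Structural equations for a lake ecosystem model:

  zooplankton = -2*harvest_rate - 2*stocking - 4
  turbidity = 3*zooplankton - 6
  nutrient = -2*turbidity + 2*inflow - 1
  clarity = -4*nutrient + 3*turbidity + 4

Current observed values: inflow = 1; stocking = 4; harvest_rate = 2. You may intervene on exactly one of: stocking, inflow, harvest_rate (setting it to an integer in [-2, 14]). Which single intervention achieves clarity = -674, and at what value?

set inflow = 11

Intervening on stocking: clarity = -66*stocking - 330. Reaching -674 requires stocking = 172/33, not an integer.
Intervening on inflow: with other inputs at their observed values, clarity = -8*inflow - 586. Solving for -674 gives inflow = 11, within [-2, 14].
Intervening on harvest_rate: clarity = -66*harvest_rate - 462. Reaching -674 requires harvest_rate = 106/33, not an integer.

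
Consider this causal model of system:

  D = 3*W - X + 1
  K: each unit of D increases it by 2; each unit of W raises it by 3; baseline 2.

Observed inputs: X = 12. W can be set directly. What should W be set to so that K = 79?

Substituting into the D equation gives D = 3*W - 11.
This gives K = 9*W - 20.
Solve 9*W - 20 = 79: W = (79 + 20) / 9 = 11.

W = 11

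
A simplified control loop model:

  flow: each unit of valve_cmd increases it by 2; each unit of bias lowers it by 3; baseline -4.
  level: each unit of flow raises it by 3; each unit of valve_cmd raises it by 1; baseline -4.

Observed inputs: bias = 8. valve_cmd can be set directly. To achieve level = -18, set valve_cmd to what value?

valve_cmd = 10

Substituting into the flow equation gives flow = 2*valve_cmd - 28.
This gives level = 7*valve_cmd - 88.
Solve 7*valve_cmd - 88 = -18: valve_cmd = (-18 + 88) / 7 = 10.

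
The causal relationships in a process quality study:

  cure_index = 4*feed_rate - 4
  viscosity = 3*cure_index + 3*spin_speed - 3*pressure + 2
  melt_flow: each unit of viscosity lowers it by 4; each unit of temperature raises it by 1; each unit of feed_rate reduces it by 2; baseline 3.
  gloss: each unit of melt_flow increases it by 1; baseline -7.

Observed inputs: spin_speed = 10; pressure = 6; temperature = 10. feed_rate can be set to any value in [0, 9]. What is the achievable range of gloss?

-452 to -2

Substituting into the viscosity equation gives viscosity = 12*feed_rate + 2.
melt_flow becomes -50*feed_rate + 5.
This gives gloss = -50*feed_rate - 2.
Linear in feed_rate, so extremes are at the endpoints: feed_rate = 0 gives gloss = -2; feed_rate = 9 gives gloss = -452.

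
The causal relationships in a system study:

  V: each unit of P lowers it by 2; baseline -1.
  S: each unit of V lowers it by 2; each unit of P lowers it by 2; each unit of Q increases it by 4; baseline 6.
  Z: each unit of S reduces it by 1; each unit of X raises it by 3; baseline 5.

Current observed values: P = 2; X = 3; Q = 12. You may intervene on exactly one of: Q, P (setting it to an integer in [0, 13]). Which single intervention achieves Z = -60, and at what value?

set P = 9

Intervening on Q: Z = -4*Q + 2. Reaching -60 requires Q = 31/2, not an integer.
Intervening on P: with other inputs at their observed values, Z = -2*P - 42. Solving for -60 gives P = 9, within [0, 13].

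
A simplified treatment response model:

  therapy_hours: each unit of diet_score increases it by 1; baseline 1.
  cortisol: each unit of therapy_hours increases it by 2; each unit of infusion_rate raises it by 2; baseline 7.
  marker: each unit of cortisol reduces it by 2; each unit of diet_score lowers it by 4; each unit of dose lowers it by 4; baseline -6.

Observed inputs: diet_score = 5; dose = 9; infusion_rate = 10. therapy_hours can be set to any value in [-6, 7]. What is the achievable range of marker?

-144 to -92

Intervening on therapy_hours fixes its value directly, overriding its dependence on diet_score.
Substituting into the cortisol equation gives cortisol = 2*therapy_hours + 27.
Substituting into the marker equation gives marker = -4*therapy_hours - 116.
Linear in therapy_hours, so extremes are at the endpoints: therapy_hours = -6 gives marker = -92; therapy_hours = 7 gives marker = -144.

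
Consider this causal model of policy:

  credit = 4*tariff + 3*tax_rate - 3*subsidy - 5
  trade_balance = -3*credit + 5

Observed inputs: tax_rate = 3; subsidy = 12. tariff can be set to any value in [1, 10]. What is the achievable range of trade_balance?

Substituting into the credit equation gives credit = 4*tariff - 32.
Substituting into the trade_balance equation gives trade_balance = -12*tariff + 101.
Linear in tariff, so extremes are at the endpoints: tariff = 1 gives trade_balance = 89; tariff = 10 gives trade_balance = -19.

-19 to 89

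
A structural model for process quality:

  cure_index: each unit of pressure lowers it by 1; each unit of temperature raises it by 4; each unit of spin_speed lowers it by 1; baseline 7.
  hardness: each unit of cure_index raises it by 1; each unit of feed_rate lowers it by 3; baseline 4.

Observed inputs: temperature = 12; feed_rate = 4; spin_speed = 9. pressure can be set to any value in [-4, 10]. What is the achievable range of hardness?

Substituting into the cure_index equation gives cure_index = -pressure + 46.
Substituting into the hardness equation gives hardness = -pressure + 38.
Linear in pressure, so extremes are at the endpoints: pressure = -4 gives hardness = 42; pressure = 10 gives hardness = 28.

28 to 42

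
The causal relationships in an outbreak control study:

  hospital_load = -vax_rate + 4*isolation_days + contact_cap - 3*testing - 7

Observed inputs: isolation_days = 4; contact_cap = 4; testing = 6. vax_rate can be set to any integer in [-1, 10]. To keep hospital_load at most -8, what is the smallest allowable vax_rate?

Substituting into the hospital_load equation gives hospital_load = -vax_rate - 5.
Require -vax_rate - 5 ≤ -8, so vax_rate ≥ 3.
The smallest integer in [-1, 10] satisfying this is 3.

vax_rate = 3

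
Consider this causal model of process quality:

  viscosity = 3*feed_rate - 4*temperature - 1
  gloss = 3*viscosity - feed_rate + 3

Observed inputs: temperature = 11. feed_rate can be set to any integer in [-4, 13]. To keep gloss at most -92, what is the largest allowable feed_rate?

feed_rate = 5

Substituting into the viscosity equation gives viscosity = 3*feed_rate - 45.
This gives gloss = 8*feed_rate - 132.
Require 8*feed_rate - 132 ≤ -92, so feed_rate ≤ 5.
The largest integer in [-4, 13] satisfying this is 5.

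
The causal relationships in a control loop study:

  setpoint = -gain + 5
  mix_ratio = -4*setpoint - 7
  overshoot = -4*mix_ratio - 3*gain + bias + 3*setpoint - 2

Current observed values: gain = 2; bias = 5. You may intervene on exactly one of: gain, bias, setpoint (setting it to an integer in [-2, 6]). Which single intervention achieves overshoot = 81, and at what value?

Intervening on gain: overshoot = -22*gain + 126. Reaching 81 requires gain = 45/22, not an integer.
Intervening on bias: with other inputs at their observed values, overshoot = bias + 77. Solving for 81 gives bias = 4, within [-2, 6].
Intervening on setpoint: overshoot = 19*setpoint + 25. Reaching 81 requires setpoint = 56/19, not an integer.

set bias = 4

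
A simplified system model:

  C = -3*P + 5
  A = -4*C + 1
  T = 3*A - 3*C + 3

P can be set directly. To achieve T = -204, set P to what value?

Substituting into the A equation gives A = 12*P - 19.
So T = 45*P - 69.
Solve 45*P - 69 = -204: P = (-204 + 69) / 45 = -3.

P = -3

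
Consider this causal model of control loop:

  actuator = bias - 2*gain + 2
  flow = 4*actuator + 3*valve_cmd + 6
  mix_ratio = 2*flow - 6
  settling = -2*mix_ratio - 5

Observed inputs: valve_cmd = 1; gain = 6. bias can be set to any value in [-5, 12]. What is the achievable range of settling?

Substituting into the actuator equation gives actuator = bias - 10.
Substituting into the flow equation gives flow = 4*bias - 31.
This gives mix_ratio = 8*bias - 68.
Substituting into the settling equation gives settling = -16*bias + 131.
Linear in bias, so extremes are at the endpoints: bias = -5 gives settling = 211; bias = 12 gives settling = -61.

-61 to 211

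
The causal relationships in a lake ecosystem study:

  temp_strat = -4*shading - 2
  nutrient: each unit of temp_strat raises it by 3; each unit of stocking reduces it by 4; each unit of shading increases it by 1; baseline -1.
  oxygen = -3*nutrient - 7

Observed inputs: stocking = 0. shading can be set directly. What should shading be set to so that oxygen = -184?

shading = -6

Substituting into the nutrient equation gives nutrient = -11*shading - 7.
This gives oxygen = 33*shading + 14.
Solve 33*shading + 14 = -184: shading = (-184 - 14) / 33 = -6.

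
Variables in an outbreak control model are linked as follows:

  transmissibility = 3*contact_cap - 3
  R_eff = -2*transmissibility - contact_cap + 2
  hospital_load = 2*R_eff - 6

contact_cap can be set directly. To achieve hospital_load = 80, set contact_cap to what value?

contact_cap = -5

Substituting into the R_eff equation gives R_eff = -7*contact_cap + 8.
Substituting into the hospital_load equation gives hospital_load = -14*contact_cap + 10.
Solve -14*contact_cap + 10 = 80: contact_cap = (80 - 10) / -14 = -5.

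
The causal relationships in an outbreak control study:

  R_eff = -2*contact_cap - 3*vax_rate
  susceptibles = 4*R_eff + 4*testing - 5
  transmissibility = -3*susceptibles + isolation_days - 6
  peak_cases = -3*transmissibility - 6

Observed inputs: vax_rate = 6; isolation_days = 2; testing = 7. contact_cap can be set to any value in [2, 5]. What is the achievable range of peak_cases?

Substituting into the R_eff equation gives R_eff = -2*contact_cap - 18.
This gives susceptibles = -8*contact_cap - 49.
Substituting into the transmissibility equation gives transmissibility = 24*contact_cap + 143.
So peak_cases = -72*contact_cap - 435.
Linear in contact_cap, so extremes are at the endpoints: contact_cap = 2 gives peak_cases = -579; contact_cap = 5 gives peak_cases = -795.

-795 to -579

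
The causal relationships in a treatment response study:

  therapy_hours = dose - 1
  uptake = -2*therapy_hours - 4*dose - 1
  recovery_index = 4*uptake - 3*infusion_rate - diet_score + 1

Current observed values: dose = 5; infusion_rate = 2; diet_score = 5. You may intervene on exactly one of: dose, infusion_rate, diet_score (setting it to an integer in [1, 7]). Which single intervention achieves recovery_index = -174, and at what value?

Intervening on dose: with other inputs at their observed values, recovery_index = -24*dose - 6. Solving for -174 gives dose = 7, within [1, 7].
Intervening on infusion_rate: recovery_index = -3*infusion_rate - 120. Reaching -174 requires infusion_rate = 18, outside [1, 7].
Intervening on diet_score: recovery_index = -diet_score - 121. Reaching -174 requires diet_score = 53, outside [1, 7].

set dose = 7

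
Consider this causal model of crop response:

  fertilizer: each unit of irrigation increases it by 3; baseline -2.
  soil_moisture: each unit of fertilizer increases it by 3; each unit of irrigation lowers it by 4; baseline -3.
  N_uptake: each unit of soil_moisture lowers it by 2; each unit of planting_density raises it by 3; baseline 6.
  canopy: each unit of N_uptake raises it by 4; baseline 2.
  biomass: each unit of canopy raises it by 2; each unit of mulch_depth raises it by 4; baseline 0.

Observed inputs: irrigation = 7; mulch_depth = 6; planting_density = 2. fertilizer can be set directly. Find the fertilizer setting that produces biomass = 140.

fertilizer = 10

Intervening on fertilizer fixes its value directly, overriding its dependence on irrigation.
Substituting into the soil_moisture equation gives soil_moisture = 3*fertilizer - 31.
So N_uptake = -6*fertilizer + 74.
Substituting into the canopy equation gives canopy = -24*fertilizer + 298.
Substituting into the biomass equation gives biomass = -48*fertilizer + 620.
Solve -48*fertilizer + 620 = 140: fertilizer = (140 - 620) / -48 = 10.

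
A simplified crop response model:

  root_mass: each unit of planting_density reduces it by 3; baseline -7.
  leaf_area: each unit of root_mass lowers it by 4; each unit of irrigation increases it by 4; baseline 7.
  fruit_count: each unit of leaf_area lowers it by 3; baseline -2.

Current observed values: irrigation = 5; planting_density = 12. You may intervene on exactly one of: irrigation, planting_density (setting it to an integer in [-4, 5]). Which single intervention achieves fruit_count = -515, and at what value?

Intervening on irrigation: with other inputs at their observed values, fruit_count = -12*irrigation - 539. Solving for -515 gives irrigation = -2, within [-4, 5].
Intervening on planting_density: fruit_count = -36*planting_density - 167. Reaching -515 requires planting_density = 29/3, not an integer.

set irrigation = -2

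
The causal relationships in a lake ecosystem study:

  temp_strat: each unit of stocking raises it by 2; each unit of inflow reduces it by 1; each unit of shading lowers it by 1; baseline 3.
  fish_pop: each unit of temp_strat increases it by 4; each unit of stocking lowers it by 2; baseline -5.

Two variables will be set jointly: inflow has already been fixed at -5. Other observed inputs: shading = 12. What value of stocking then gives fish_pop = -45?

With inflow held at -5:
Substituting into the temp_strat equation gives temp_strat = 2*stocking - 4.
This gives fish_pop = 6*stocking - 21.
Solve 6*stocking - 21 = -45: stocking = (-45 + 21) / 6 = -4.

stocking = -4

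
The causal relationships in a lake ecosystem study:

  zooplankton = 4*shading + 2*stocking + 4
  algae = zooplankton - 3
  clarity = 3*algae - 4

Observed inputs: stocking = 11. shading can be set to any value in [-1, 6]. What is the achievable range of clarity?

53 to 137

Substituting into the zooplankton equation gives zooplankton = 4*shading + 26.
This gives algae = 4*shading + 23.
clarity becomes 12*shading + 65.
Linear in shading, so extremes are at the endpoints: shading = -1 gives clarity = 53; shading = 6 gives clarity = 137.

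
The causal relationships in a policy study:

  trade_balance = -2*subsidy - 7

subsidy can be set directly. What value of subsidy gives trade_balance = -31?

Solve -2*subsidy - 7 = -31: subsidy = (-31 + 7) / -2 = 12.

subsidy = 12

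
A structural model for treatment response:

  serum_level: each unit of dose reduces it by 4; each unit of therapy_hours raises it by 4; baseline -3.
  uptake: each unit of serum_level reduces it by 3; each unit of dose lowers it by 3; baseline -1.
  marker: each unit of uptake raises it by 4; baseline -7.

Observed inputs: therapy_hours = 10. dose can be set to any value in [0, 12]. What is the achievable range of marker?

Substituting into the serum_level equation gives serum_level = -4*dose + 37.
uptake becomes 9*dose - 112.
Substituting into the marker equation gives marker = 36*dose - 455.
Linear in dose, so extremes are at the endpoints: dose = 0 gives marker = -455; dose = 12 gives marker = -23.

-455 to -23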